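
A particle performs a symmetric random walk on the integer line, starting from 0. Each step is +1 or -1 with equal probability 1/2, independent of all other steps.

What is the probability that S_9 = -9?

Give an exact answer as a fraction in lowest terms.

To reach position -9 after 9 steps: need 0 steps of +1 and 9 of -1.
Favorable paths: C(9,0) = 1
Total paths: 2^9 = 512
P = 1/512 = 1/512

Answer: 1/512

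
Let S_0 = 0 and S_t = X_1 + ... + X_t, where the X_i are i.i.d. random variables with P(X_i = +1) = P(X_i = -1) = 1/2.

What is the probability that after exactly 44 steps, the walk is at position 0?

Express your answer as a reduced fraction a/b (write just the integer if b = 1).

Answer: 263012370465/2199023255552

Derivation:
To return to 0 after 44 steps: need exactly 22 steps of +1 and 22 of -1.
Favorable paths: C(44,22) = 2104098963720
Total paths: 2^44 = 17592186044416
P = 2104098963720/17592186044416 = 263012370465/2199023255552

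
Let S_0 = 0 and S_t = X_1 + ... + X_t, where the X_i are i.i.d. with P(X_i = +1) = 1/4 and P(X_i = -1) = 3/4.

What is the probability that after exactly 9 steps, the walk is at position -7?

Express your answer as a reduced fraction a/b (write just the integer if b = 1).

To reach position -7 after 9 steps: need 1 step of +1 and 8 steps of -1.
Number of such sequences: C(9,1) = 9
Each has probability (1/4)^1 · (3/4)^8 = 6561/262144
P = 9 · 6561/262144 = 59049/262144

Answer: 59049/262144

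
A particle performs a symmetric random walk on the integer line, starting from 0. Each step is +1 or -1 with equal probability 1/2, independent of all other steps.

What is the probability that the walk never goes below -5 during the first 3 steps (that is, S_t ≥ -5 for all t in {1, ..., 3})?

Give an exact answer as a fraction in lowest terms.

Let f(t,s) = #length-t paths at position s with S_1..S_t all ≥ -5.
f(t,s) = f(t-1,s-1) + f(t-1,s+1) for s ≥ -5; f(t,s) = 0 for s < -5.
t=0: f(0,0)=1
t=1: f(1,-1)=1 f(1,1)=1
t=2: f(2,-2)=1 f(2,0)=2 f(2,2)=1
t=3: f(3,-3)=1 f(3,-1)=3 f(3,1)=3 f(3,3)=1
Σ_s f(3,s) = 8
P = 8/8 = 1

Answer: 1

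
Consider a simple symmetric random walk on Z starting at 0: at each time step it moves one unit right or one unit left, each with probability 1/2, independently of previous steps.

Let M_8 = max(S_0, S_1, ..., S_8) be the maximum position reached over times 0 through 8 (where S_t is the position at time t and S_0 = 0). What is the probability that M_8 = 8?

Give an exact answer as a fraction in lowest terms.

Let M_8 = max(S_0,...,S_8). Use the reflection principle: for j ≥ 1, #{paths with M_8 ≥ j} = #{S_8 ≥ j} + #{S_8 ≥ j+1}.
By reflection, #{M_8 ≥ 8} = #{S_8 ≥ 8} + #{S_8 ≥ 9} = 1 + 0 = 1.
#{M_8 ≥ 9} = #{S_8 ≥ 9} + #{S_8 ≥ 10} = 0 + 0 = 0.
#{M_8 = 8} = 1 - 0 = 1.
P(M_8 = 8) = 1/256 = 1/256

Answer: 1/256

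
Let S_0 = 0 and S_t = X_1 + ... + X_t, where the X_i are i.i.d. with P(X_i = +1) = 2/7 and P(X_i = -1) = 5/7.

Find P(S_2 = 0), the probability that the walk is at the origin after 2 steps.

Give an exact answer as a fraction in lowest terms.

To be at 0 after 2 steps: need exactly 1 step of +1 and 1 of -1.
Number of such sequences: C(2,1) = 2
Each has probability (2/7)^1 · (5/7)^1 = 10/49
P = 2 · 10/49 = 20/49

Answer: 20/49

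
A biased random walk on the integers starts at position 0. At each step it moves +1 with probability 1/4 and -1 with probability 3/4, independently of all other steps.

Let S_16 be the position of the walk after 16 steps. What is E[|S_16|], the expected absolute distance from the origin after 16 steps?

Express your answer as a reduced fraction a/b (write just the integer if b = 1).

Answer: 1078810739/134217728

Derivation:
S_16 takes values m ≡ 0 (mod 2) with |m| ≤ 16; P(S_16=m) = C(16,(16+m)/2) · (1/4)^((16+m)/2) · (3/4)^((16-m)/2).
Distribution: P(S=-16)=43046721/4294967296, P(S=-14)=14348907/268435456, P(S=-12)=71744535/536870912, P(S=-10)=55801305/268435456, P(S=-8)=241805655/1073741824, P(S=-6)=48361131/268435456, P(S=-4)=59108049/536870912, P(S=-2)=14073345/268435456, P(S=0)=42220035/2147483648, P(S=2)=1563705/268435456, P(S=4)=729729/536870912, P(S=6)=66339/268435456, P(S=8)=36855/1073741824, P(S=10)=945/268435456, P(S=12)=135/536870912, P(S=14)=3/268435456, P(S=16)=1/4294967296
E[|S_16|] = Σ_m |m|·P(S_16=m) = 1078810739/134217728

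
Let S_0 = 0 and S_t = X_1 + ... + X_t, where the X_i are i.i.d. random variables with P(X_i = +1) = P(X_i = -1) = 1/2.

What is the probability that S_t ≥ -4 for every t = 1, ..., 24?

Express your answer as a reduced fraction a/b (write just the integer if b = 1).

Let f(t,s) = #length-t paths at position s with S_1..S_t all ≥ -4.
f(t,s) = f(t-1,s-1) + f(t-1,s+1) for s ≥ -4; f(t,s) = 0 for s < -4.
t=0: f(0,0)=1
t=1: f(1,-1)=1 f(1,1)=1
t=2: f(2,-2)=1 f(2,0)=2 f(2,2)=1
t=3: f(3,-3)=1 f(3,-1)=3 f(3,1)=3 f(3,3)=1
t=4: f(4,-4)=1 f(4,-2)=4 f(4,0)=6 f(4,2)=4 f(4,4)=1
t=5: f(5,-3)=5 f(5,-1)=10 f(5,1)=10 f(5,3)=5 f(5,5)=1
t=6: f(6,-4)=5 f(6,-2)=15 f(6,0)=20 f(6,2)=15 f(6,4)=6 f(6,6)=1
t=7: f(7,-3)=20 f(7,-1)=35 f(7,1)=35 f(7,3)=21 f(7,5)=7 f(7,7)=1
t=8: f(8,-4)=20 f(8,-2)=55 f(8,0)=70 f(8,2)=56 f(8,4)=28 f(8,6)=8 f(8,8)=1
t=9: f(9,-3)=75 f(9,-1)=125 f(9,1)=126 f(9,3)=84 f(9,5)=36 f(9,7)=9 f(9,9)=1
t=10: f(10,-4)=75 f(10,-2)=200 f(10,0)=251 f(10,2)=210 f(10,4)=120 f(10,6)=45 f(10,8)=10 f(10,10)=1
t=11: f(11,-3)=275 f(11,-1)=451 f(11,1)=461 f(11,3)=330 f(11,5)=165 f(11,7)=55 f(11,9)=11 f(11,11)=1
t=12: f(12,-4)=275 f(12,-2)=726 f(12,0)=912 f(12,2)=791 f(12,4)=495 f(12,6)=220 f(12,8)=66 f(12,10)=12 f(12,12)=1
t=13: f(13,-3)=1001 f(13,-1)=1638 f(13,1)=1703 f(13,3)=1286 f(13,5)=715 f(13,7)=286 f(13,9)=78 f(13,11)=13 f(13,13)=1
t=14: f(14,-4)=1001 f(14,-2)=2639 f(14,0)=3341 f(14,2)=2989 f(14,4)=2001 f(14,6)=1001 f(14,8)=364 f(14,10)=91 f(14,12)=14 f(14,14)=1
t=15: f(15,-3)=3640 f(15,-1)=5980 f(15,1)=6330 f(15,3)=4990 f(15,5)=3002 f(15,7)=1365 f(15,9)=455 f(15,11)=105 f(15,13)=15 f(15,15)=1
t=16: f(16,-4)=3640 f(16,-2)=9620 f(16,0)=12310 f(16,2)=11320 f(16,4)=7992 f(16,6)=4367 f(16,8)=1820 f(16,10)=560 f(16,12)=120 f(16,14)=16 f(16,16)=1
t=17: f(17,-3)=13260 f(17,-1)=21930 f(17,1)=23630 f(17,3)=19312 f(17,5)=12359 f(17,7)=6187 f(17,9)=2380 f(17,11)=680 f(17,13)=136 f(17,15)=17 f(17,17)=1
t=18: f(18,-4)=13260 f(18,-2)=35190 f(18,0)=45560 f(18,2)=42942 f(18,4)=31671 f(18,6)=18546 f(18,8)=8567 f(18,10)=3060 f(18,12)=816 f(18,14)=153 f(18,16)=18 f(18,18)=1
t=19: f(19,-3)=48450 f(19,-1)=80750 f(19,1)=88502 f(19,3)=74613 f(19,5)=50217 f(19,7)=27113 f(19,9)=11627 f(19,11)=3876 f(19,13)=969 f(19,15)=171 f(19,17)=19 f(19,19)=1
t=20: f(20,-4)=48450 f(20,-2)=129200 f(20,0)=169252 f(20,2)=163115 f(20,4)=124830 f(20,6)=77330 f(20,8)=38740 f(20,10)=15503 f(20,12)=4845 f(20,14)=1140 f(20,16)=190 f(20,18)=20 f(20,20)=1
t=21: f(21,-3)=177650 f(21,-1)=298452 f(21,1)=332367 f(21,3)=287945 f(21,5)=202160 f(21,7)=116070 f(21,9)=54243 f(21,11)=20348 f(21,13)=5985 f(21,15)=1330 f(21,17)=210 f(21,19)=21 f(21,21)=1
t=22: f(22,-4)=177650 f(22,-2)=476102 f(22,0)=630819 f(22,2)=620312 f(22,4)=490105 f(22,6)=318230 f(22,8)=170313 f(22,10)=74591 f(22,12)=26333 f(22,14)=7315 f(22,16)=1540 f(22,18)=231 f(22,20)=22 f(22,22)=1
t=23: f(23,-3)=653752 f(23,-1)=1106921 f(23,1)=1251131 f(23,3)=1110417 f(23,5)=808335 f(23,7)=488543 f(23,9)=244904 f(23,11)=100924 f(23,13)=33648 f(23,15)=8855 f(23,17)=1771 f(23,19)=253 f(23,21)=23 f(23,23)=1
t=24: f(24,-4)=653752 f(24,-2)=1760673 f(24,0)=2358052 f(24,2)=2361548 f(24,4)=1918752 f(24,6)=1296878 f(24,8)=733447 f(24,10)=345828 f(24,12)=134572 f(24,14)=42503 f(24,16)=10626 f(24,18)=2024 f(24,20)=276 f(24,22)=24 f(24,24)=1
Σ_s f(24,s) = 11618956
P = 11618956/16777216 = 2904739/4194304

Answer: 2904739/4194304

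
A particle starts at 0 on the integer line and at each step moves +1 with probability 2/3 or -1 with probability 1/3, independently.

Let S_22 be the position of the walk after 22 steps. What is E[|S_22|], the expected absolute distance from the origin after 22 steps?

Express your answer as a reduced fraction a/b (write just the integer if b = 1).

S_22 takes values m ≡ 0 (mod 2) with |m| ≤ 22; P(S_22=m) = C(22,(22+m)/2) · (2/3)^((22+m)/2) · (1/3)^((22-m)/2).
Distribution: P(S=-22)=1/31381059609, P(S=-20)=44/31381059609, P(S=-18)=308/10460353203, P(S=-16)=12320/31381059609, P(S=-14)=117040/31381059609, P(S=-12)=93632/3486784401, P(S=-10)=1591744/10460353203, P(S=-8)=7276544/10460353203, P(S=-6)=9095680/3486784401, P(S=-4)=254679040/31381059609, P(S=-2)=662165504/31381059609, P(S=0)=481574912/10460353203, P(S=2)=2648662016/31381059609, P(S=4)=4074864640/31381059609, P(S=6)=582123520/3486784401, P(S=8)=1862795264/10460353203, P(S=10)=1629945856/10460353203, P(S=12)=383516672/3486784401, P(S=14)=1917583360/31381059609, P(S=16)=807403520/31381059609, P(S=18)=80740352/10460353203, P(S=20)=46137344/31381059609, P(S=22)=4194304/31381059609
E[|S_22|] = Σ_m |m|·P(S_22=m) = 236264907934/31381059609

Answer: 236264907934/31381059609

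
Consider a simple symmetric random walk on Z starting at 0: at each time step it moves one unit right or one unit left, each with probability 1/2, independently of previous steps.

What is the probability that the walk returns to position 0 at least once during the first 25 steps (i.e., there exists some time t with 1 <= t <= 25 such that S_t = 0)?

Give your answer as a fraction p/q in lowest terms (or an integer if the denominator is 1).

Count via complement. Let g(t,s) = #length-t paths at position s with S_1..S_t all ≠ 0.
g(t,s) = g(t-1,s-1) + g(t-1,s+1) for s ≠ 0; g(t,0) = 0.
t=0: g(0,0)=1
t=1: g(1,-1)=1 g(1,1)=1
t=2: g(2,-2)=1 g(2,2)=1
t=3: g(3,-3)=1 g(3,-1)=1 g(3,1)=1 g(3,3)=1
t=4: g(4,-4)=1 g(4,-2)=2 g(4,2)=2 g(4,4)=1
t=5: g(5,-5)=1 g(5,-3)=3 g(5,-1)=2 g(5,1)=2 g(5,3)=3 g(5,5)=1
t=6: g(6,-6)=1 g(6,-4)=4 g(6,-2)=5 g(6,2)=5 g(6,4)=4 g(6,6)=1
t=7: g(7,-7)=1 g(7,-5)=5 g(7,-3)=9 g(7,-1)=5 g(7,1)=5 g(7,3)=9 g(7,5)=5 g(7,7)=1
t=8: g(8,-8)=1 g(8,-6)=6 g(8,-4)=14 g(8,-2)=14 g(8,2)=14 g(8,4)=14 g(8,6)=6 g(8,8)=1
t=9: g(9,-9)=1 g(9,-7)=7 g(9,-5)=20 g(9,-3)=28 g(9,-1)=14 g(9,1)=14 g(9,3)=28 g(9,5)=20 g(9,7)=7 g(9,9)=1
t=10: g(10,-10)=1 g(10,-8)=8 g(10,-6)=27 g(10,-4)=48 g(10,-2)=42 g(10,2)=42 g(10,4)=48 g(10,6)=27 g(10,8)=8 g(10,10)=1
t=11: g(11,-11)=1 g(11,-9)=9 g(11,-7)=35 g(11,-5)=75 g(11,-3)=90 g(11,-1)=42 g(11,1)=42 g(11,3)=90 g(11,5)=75 g(11,7)=35 g(11,9)=9 g(11,11)=1
t=12: g(12,-12)=1 g(12,-10)=10 g(12,-8)=44 g(12,-6)=110 g(12,-4)=165 g(12,-2)=132 g(12,2)=132 g(12,4)=165 g(12,6)=110 g(12,8)=44 g(12,10)=10 g(12,12)=1
t=13: g(13,-13)=1 g(13,-11)=11 g(13,-9)=54 g(13,-7)=154 g(13,-5)=275 g(13,-3)=297 g(13,-1)=132 g(13,1)=132 g(13,3)=297 g(13,5)=275 g(13,7)=154 g(13,9)=54 g(13,11)=11 g(13,13)=1
t=14: g(14,-14)=1 g(14,-12)=12 g(14,-10)=65 g(14,-8)=208 g(14,-6)=429 g(14,-4)=572 g(14,-2)=429 g(14,2)=429 g(14,4)=572 g(14,6)=429 g(14,8)=208 g(14,10)=65 g(14,12)=12 g(14,14)=1
t=15: g(15,-15)=1 g(15,-13)=13 g(15,-11)=77 g(15,-9)=273 g(15,-7)=637 g(15,-5)=1001 g(15,-3)=1001 g(15,-1)=429 g(15,1)=429 g(15,3)=1001 g(15,5)=1001 g(15,7)=637 g(15,9)=273 g(15,11)=77 g(15,13)=13 g(15,15)=1
t=16: g(16,-16)=1 g(16,-14)=14 g(16,-12)=90 g(16,-10)=350 g(16,-8)=910 g(16,-6)=1638 g(16,-4)=2002 g(16,-2)=1430 g(16,2)=1430 g(16,4)=2002 g(16,6)=1638 g(16,8)=910 g(16,10)=350 g(16,12)=90 g(16,14)=14 g(16,16)=1
t=17: g(17,-17)=1 g(17,-15)=15 g(17,-13)=104 g(17,-11)=440 g(17,-9)=1260 g(17,-7)=2548 g(17,-5)=3640 g(17,-3)=3432 g(17,-1)=1430 g(17,1)=1430 g(17,3)=3432 g(17,5)=3640 g(17,7)=2548 g(17,9)=1260 g(17,11)=440 g(17,13)=104 g(17,15)=15 g(17,17)=1
t=18: g(18,-18)=1 g(18,-16)=16 g(18,-14)=119 g(18,-12)=544 g(18,-10)=1700 g(18,-8)=3808 g(18,-6)=6188 g(18,-4)=7072 g(18,-2)=4862 g(18,2)=4862 g(18,4)=7072 g(18,6)=6188 g(18,8)=3808 g(18,10)=1700 g(18,12)=544 g(18,14)=119 g(18,16)=16 g(18,18)=1
t=19: g(19,-19)=1 g(19,-17)=17 g(19,-15)=135 g(19,-13)=663 g(19,-11)=2244 g(19,-9)=5508 g(19,-7)=9996 g(19,-5)=13260 g(19,-3)=11934 g(19,-1)=4862 g(19,1)=4862 g(19,3)=11934 g(19,5)=13260 g(19,7)=9996 g(19,9)=5508 g(19,11)=2244 g(19,13)=663 g(19,15)=135 g(19,17)=17 g(19,19)=1
t=20: g(20,-20)=1 g(20,-18)=18 g(20,-16)=152 g(20,-14)=798 g(20,-12)=2907 g(20,-10)=7752 g(20,-8)=15504 g(20,-6)=23256 g(20,-4)=25194 g(20,-2)=16796 g(20,2)=16796 g(20,4)=25194 g(20,6)=23256 g(20,8)=15504 g(20,10)=7752 g(20,12)=2907 g(20,14)=798 g(20,16)=152 g(20,18)=18 g(20,20)=1
t=21: g(21,-21)=1 g(21,-19)=19 g(21,-17)=170 g(21,-15)=950 g(21,-13)=3705 g(21,-11)=10659 g(21,-9)=23256 g(21,-7)=38760 g(21,-5)=48450 g(21,-3)=41990 g(21,-1)=16796 g(21,1)=16796 g(21,3)=41990 g(21,5)=48450 g(21,7)=38760 g(21,9)=23256 g(21,11)=10659 g(21,13)=3705 g(21,15)=950 g(21,17)=170 g(21,19)=19 g(21,21)=1
t=22: g(22,-22)=1 g(22,-20)=20 g(22,-18)=189 g(22,-16)=1120 g(22,-14)=4655 g(22,-12)=14364 g(22,-10)=33915 g(22,-8)=62016 g(22,-6)=87210 g(22,-4)=90440 g(22,-2)=58786 g(22,2)=58786 g(22,4)=90440 g(22,6)=87210 g(22,8)=62016 g(22,10)=33915 g(22,12)=14364 g(22,14)=4655 g(22,16)=1120 g(22,18)=189 g(22,20)=20 g(22,22)=1
t=23: g(23,-23)=1 g(23,-21)=21 g(23,-19)=209 g(23,-17)=1309 g(23,-15)=5775 g(23,-13)=19019 g(23,-11)=48279 g(23,-9)=95931 g(23,-7)=149226 g(23,-5)=177650 g(23,-3)=149226 g(23,-1)=58786 g(23,1)=58786 g(23,3)=149226 g(23,5)=177650 g(23,7)=149226 g(23,9)=95931 g(23,11)=48279 g(23,13)=19019 g(23,15)=5775 g(23,17)=1309 g(23,19)=209 g(23,21)=21 g(23,23)=1
t=24: g(24,-24)=1 g(24,-22)=22 g(24,-20)=230 g(24,-18)=1518 g(24,-16)=7084 g(24,-14)=24794 g(24,-12)=67298 g(24,-10)=144210 g(24,-8)=245157 g(24,-6)=326876 g(24,-4)=326876 g(24,-2)=208012 g(24,2)=208012 g(24,4)=326876 g(24,6)=326876 g(24,8)=245157 g(24,10)=144210 g(24,12)=67298 g(24,14)=24794 g(24,16)=7084 g(24,18)=1518 g(24,20)=230 g(24,22)=22 g(24,24)=1
t=25: g(25,-25)=1 g(25,-23)=23 g(25,-21)=252 g(25,-19)=1748 g(25,-17)=8602 g(25,-15)=31878 g(25,-13)=92092 g(25,-11)=211508 g(25,-9)=389367 g(25,-7)=572033 g(25,-5)=653752 g(25,-3)=534888 g(25,-1)=208012 g(25,1)=208012 g(25,3)=534888 g(25,5)=653752 g(25,7)=572033 g(25,9)=389367 g(25,11)=211508 g(25,13)=92092 g(25,15)=31878 g(25,17)=8602 g(25,19)=1748 g(25,21)=252 g(25,23)=23 g(25,25)=1
Paths never hitting 0: Σ_s g(25,s) = 5408312
Paths hitting 0: 2^25 - 5408312 = 28146120
P = 28146120/33554432 = 3518265/4194304

Answer: 3518265/4194304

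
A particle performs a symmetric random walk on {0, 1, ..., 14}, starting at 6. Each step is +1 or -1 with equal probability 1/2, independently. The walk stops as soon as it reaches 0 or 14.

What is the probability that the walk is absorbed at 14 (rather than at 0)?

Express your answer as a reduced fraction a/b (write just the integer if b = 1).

Symmetric walk (p = 1/2): the harmonic-function argument gives P(hit 14 before 0 | start at 6) = a/N.
P = 6/14 = 3/7

Answer: 3/7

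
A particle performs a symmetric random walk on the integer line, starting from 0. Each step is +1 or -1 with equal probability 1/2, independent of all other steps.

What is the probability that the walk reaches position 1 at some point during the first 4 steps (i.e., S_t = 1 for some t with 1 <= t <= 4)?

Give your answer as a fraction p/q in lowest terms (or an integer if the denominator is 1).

Count via complement. Let g(t,s) = #length-t paths at position s with S_1..S_t all ≠ 1.
g(t,s) = g(t-1,s-1) + g(t-1,s+1) for s ≠ 1; g(t,1) = 0.
t=0: g(0,0)=1
t=1: g(1,-1)=1
t=2: g(2,-2)=1 g(2,0)=1
t=3: g(3,-3)=1 g(3,-1)=2
t=4: g(4,-4)=1 g(4,-2)=3 g(4,0)=2
Paths never hitting 1: Σ_s g(4,s) = 6
Paths hitting 1: 2^4 - 6 = 10
P = 10/16 = 5/8

Answer: 5/8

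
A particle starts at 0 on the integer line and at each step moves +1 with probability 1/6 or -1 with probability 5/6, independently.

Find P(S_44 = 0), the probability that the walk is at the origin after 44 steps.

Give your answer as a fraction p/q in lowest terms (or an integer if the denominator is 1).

Answer: 209023452174663543701171875/721844705097561639663297682735104

Derivation:
To be at 0 after 44 steps: need exactly 22 steps of +1 and 22 of -1.
Number of such sequences: C(44,22) = 2104098963720
Each has probability (1/6)^22 · (5/6)^22 = 2384185791015625/17324272922341479351919144385642496
P = 2104098963720 · 2384185791015625/17324272922341479351919144385642496 = 209023452174663543701171875/721844705097561639663297682735104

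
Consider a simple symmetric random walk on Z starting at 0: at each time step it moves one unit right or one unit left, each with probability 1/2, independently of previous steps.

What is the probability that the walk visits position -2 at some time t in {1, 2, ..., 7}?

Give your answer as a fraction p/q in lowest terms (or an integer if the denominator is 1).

Count via complement. Let g(t,s) = #length-t paths at position s with S_1..S_t all ≠ -2.
g(t,s) = g(t-1,s-1) + g(t-1,s+1) for s ≠ -2; g(t,-2) = 0.
t=0: g(0,0)=1
t=1: g(1,-1)=1 g(1,1)=1
t=2: g(2,0)=2 g(2,2)=1
t=3: g(3,-1)=2 g(3,1)=3 g(3,3)=1
t=4: g(4,0)=5 g(4,2)=4 g(4,4)=1
t=5: g(5,-1)=5 g(5,1)=9 g(5,3)=5 g(5,5)=1
t=6: g(6,0)=14 g(6,2)=14 g(6,4)=6 g(6,6)=1
t=7: g(7,-1)=14 g(7,1)=28 g(7,3)=20 g(7,5)=7 g(7,7)=1
Paths never hitting -2: Σ_s g(7,s) = 70
Paths hitting -2: 2^7 - 70 = 58
P = 58/128 = 29/64

Answer: 29/64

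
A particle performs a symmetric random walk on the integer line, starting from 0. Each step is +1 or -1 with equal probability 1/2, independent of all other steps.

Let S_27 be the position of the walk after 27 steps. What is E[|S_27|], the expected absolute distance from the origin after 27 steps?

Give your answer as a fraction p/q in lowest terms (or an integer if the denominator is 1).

S_27 takes values m ≡ 1 (mod 2) with |m| ≤ 27; P(S_27=m) = C(27,(27+m)/2)/2^27.
Total paths: 2^27 = 134217728
Distribution: P(S=-27)=1/134217728, P(S=-25)=27/134217728, P(S=-23)=351/134217728, P(S=-21)=2925/134217728, P(S=-19)=17550/134217728, P(S=-17)=80730/134217728, P(S=-15)=296010/134217728, P(S=-13)=888030/134217728, P(S=-11)=2220075/134217728, P(S=-9)=4686825/134217728, P(S=-7)=8436285/134217728, P(S=-5)=13037895/134217728, P(S=-3)=17383860/134217728, P(S=-1)=20058300/134217728, P(S=1)=20058300/134217728, P(S=3)=17383860/134217728, P(S=5)=13037895/134217728, P(S=7)=8436285/134217728, P(S=9)=4686825/134217728, P(S=11)=2220075/134217728, P(S=13)=888030/134217728, P(S=15)=296010/134217728, P(S=17)=80730/134217728, P(S=19)=17550/134217728, P(S=21)=2925/134217728, P(S=23)=351/134217728, P(S=25)=27/134217728, P(S=27)=1/134217728
E[|S_27|] = Σ_m |m|·P(S_27=m) = 561632400/134217728 = 35102025/8388608

Answer: 35102025/8388608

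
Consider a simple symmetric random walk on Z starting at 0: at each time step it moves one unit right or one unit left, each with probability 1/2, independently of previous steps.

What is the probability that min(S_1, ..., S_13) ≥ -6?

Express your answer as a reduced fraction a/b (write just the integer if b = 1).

Answer: 3861/4096

Derivation:
Let f(t,s) = #length-t paths at position s with S_1..S_t all ≥ -6.
f(t,s) = f(t-1,s-1) + f(t-1,s+1) for s ≥ -6; f(t,s) = 0 for s < -6.
t=0: f(0,0)=1
t=1: f(1,-1)=1 f(1,1)=1
t=2: f(2,-2)=1 f(2,0)=2 f(2,2)=1
t=3: f(3,-3)=1 f(3,-1)=3 f(3,1)=3 f(3,3)=1
t=4: f(4,-4)=1 f(4,-2)=4 f(4,0)=6 f(4,2)=4 f(4,4)=1
t=5: f(5,-5)=1 f(5,-3)=5 f(5,-1)=10 f(5,1)=10 f(5,3)=5 f(5,5)=1
t=6: f(6,-6)=1 f(6,-4)=6 f(6,-2)=15 f(6,0)=20 f(6,2)=15 f(6,4)=6 f(6,6)=1
t=7: f(7,-5)=7 f(7,-3)=21 f(7,-1)=35 f(7,1)=35 f(7,3)=21 f(7,5)=7 f(7,7)=1
t=8: f(8,-6)=7 f(8,-4)=28 f(8,-2)=56 f(8,0)=70 f(8,2)=56 f(8,4)=28 f(8,6)=8 f(8,8)=1
t=9: f(9,-5)=35 f(9,-3)=84 f(9,-1)=126 f(9,1)=126 f(9,3)=84 f(9,5)=36 f(9,7)=9 f(9,9)=1
t=10: f(10,-6)=35 f(10,-4)=119 f(10,-2)=210 f(10,0)=252 f(10,2)=210 f(10,4)=120 f(10,6)=45 f(10,8)=10 f(10,10)=1
t=11: f(11,-5)=154 f(11,-3)=329 f(11,-1)=462 f(11,1)=462 f(11,3)=330 f(11,5)=165 f(11,7)=55 f(11,9)=11 f(11,11)=1
t=12: f(12,-6)=154 f(12,-4)=483 f(12,-2)=791 f(12,0)=924 f(12,2)=792 f(12,4)=495 f(12,6)=220 f(12,8)=66 f(12,10)=12 f(12,12)=1
t=13: f(13,-5)=637 f(13,-3)=1274 f(13,-1)=1715 f(13,1)=1716 f(13,3)=1287 f(13,5)=715 f(13,7)=286 f(13,9)=78 f(13,11)=13 f(13,13)=1
Σ_s f(13,s) = 7722
P = 7722/8192 = 3861/4096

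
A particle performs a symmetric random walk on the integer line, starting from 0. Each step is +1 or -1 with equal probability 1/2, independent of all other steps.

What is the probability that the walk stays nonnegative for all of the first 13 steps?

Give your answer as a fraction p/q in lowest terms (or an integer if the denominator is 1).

Answer: 429/2048

Derivation:
Let f(t,s) = #length-t paths at position s with S_1..S_t all ≥ 0.
f(t,s) = f(t-1,s-1) + f(t-1,s+1) for s ≥ 0; f(t,s) = 0 for s < 0.
t=0: f(0,0)=1
t=1: f(1,1)=1
t=2: f(2,0)=1 f(2,2)=1
t=3: f(3,1)=2 f(3,3)=1
t=4: f(4,0)=2 f(4,2)=3 f(4,4)=1
t=5: f(5,1)=5 f(5,3)=4 f(5,5)=1
t=6: f(6,0)=5 f(6,2)=9 f(6,4)=5 f(6,6)=1
t=7: f(7,1)=14 f(7,3)=14 f(7,5)=6 f(7,7)=1
t=8: f(8,0)=14 f(8,2)=28 f(8,4)=20 f(8,6)=7 f(8,8)=1
t=9: f(9,1)=42 f(9,3)=48 f(9,5)=27 f(9,7)=8 f(9,9)=1
t=10: f(10,0)=42 f(10,2)=90 f(10,4)=75 f(10,6)=35 f(10,8)=9 f(10,10)=1
t=11: f(11,1)=132 f(11,3)=165 f(11,5)=110 f(11,7)=44 f(11,9)=10 f(11,11)=1
t=12: f(12,0)=132 f(12,2)=297 f(12,4)=275 f(12,6)=154 f(12,8)=54 f(12,10)=11 f(12,12)=1
t=13: f(13,1)=429 f(13,3)=572 f(13,5)=429 f(13,7)=208 f(13,9)=65 f(13,11)=12 f(13,13)=1
Σ_s f(13,s) = 1716
P = 1716/8192 = 429/2048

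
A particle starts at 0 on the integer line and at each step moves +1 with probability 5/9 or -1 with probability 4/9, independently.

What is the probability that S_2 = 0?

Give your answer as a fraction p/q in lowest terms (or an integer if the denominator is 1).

To be at 0 after 2 steps: need exactly 1 step of +1 and 1 of -1.
Number of such sequences: C(2,1) = 2
Each has probability (5/9)^1 · (4/9)^1 = 20/81
P = 2 · 20/81 = 40/81

Answer: 40/81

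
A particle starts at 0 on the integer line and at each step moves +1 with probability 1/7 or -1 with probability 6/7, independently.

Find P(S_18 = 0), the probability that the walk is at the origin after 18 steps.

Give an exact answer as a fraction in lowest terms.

Answer: 489977579520/1628413597910449

Derivation:
To be at 0 after 18 steps: need exactly 9 steps of +1 and 9 of -1.
Number of such sequences: C(18,9) = 48620
Each has probability (1/7)^9 · (6/7)^9 = 10077696/1628413597910449
P = 48620 · 10077696/1628413597910449 = 489977579520/1628413597910449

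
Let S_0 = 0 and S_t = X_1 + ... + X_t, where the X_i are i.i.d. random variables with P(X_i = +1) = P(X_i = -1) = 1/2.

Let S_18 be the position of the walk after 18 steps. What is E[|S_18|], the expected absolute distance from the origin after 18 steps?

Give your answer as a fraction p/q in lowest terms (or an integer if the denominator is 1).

Answer: 109395/32768

Derivation:
S_18 takes values m ≡ 0 (mod 2) with |m| ≤ 18; P(S_18=m) = C(18,(18+m)/2)/2^18.
Total paths: 2^18 = 262144
Distribution: P(S=-18)=1/262144, P(S=-16)=18/262144, P(S=-14)=153/262144, P(S=-12)=816/262144, P(S=-10)=3060/262144, P(S=-8)=8568/262144, P(S=-6)=18564/262144, P(S=-4)=31824/262144, P(S=-2)=43758/262144, P(S=0)=48620/262144, P(S=2)=43758/262144, P(S=4)=31824/262144, P(S=6)=18564/262144, P(S=8)=8568/262144, P(S=10)=3060/262144, P(S=12)=816/262144, P(S=14)=153/262144, P(S=16)=18/262144, P(S=18)=1/262144
E[|S_18|] = Σ_m |m|·P(S_18=m) = 875160/262144 = 109395/32768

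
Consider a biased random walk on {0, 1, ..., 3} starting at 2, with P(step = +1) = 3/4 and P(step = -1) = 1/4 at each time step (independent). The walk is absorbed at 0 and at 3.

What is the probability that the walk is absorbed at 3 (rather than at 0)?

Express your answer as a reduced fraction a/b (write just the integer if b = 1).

Answer: 12/13

Derivation:
Biased walk: p = 3/4, q = 1/4, r = q/p = 1/3
Gambler's ruin: P(hit 3 before 0 | start at 2) = (1 - r^a)/(1 - r^N)
r^2 = 1/9; r^3 = 1/27
P = (1 - 1/9) / (1 - 1/27) = 8/9 / 26/27 = 12/13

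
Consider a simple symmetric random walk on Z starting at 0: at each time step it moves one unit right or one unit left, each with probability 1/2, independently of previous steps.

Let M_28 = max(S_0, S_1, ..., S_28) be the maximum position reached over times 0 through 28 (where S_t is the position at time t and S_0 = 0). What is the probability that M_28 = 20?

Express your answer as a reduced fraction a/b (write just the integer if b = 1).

Let M_28 = max(S_0,...,S_28). Use the reflection principle: for j ≥ 1, #{paths with M_28 ≥ j} = #{S_28 ≥ j} + #{S_28 ≥ j+1}.
By reflection, #{M_28 ≥ 20} = #{S_28 ≥ 20} + #{S_28 ≥ 21} = 24158 + 3683 = 27841.
#{M_28 ≥ 21} = #{S_28 ≥ 21} + #{S_28 ≥ 22} = 3683 + 3683 = 7366.
#{M_28 = 20} = 27841 - 7366 = 20475.
P(M_28 = 20) = 20475/268435456 = 20475/268435456

Answer: 20475/268435456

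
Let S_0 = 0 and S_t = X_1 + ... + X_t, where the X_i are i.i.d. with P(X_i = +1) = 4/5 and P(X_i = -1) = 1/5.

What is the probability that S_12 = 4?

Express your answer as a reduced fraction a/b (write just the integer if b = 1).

To reach position 4 after 12 steps: need 8 steps of +1 and 4 steps of -1.
Number of such sequences: C(12,8) = 495
Each has probability (4/5)^8 · (1/5)^4 = 65536/244140625
P = 495 · 65536/244140625 = 6488064/48828125

Answer: 6488064/48828125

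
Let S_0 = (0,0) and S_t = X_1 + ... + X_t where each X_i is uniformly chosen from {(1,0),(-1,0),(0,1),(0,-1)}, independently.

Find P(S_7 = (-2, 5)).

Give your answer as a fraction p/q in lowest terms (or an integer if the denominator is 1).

Let h be the number of horizontal steps (so 7-h are vertical). To end at (-2,5) need (h-2)/2 right-steps and ((7-h)+5)/2 up-steps.
Sum over h with 2 ≤ h ≤ 2, h ≡ 0 (mod 2), 7-h ≡ 1 (mod 2):
h=2: C(7,2)·C(2,0)·C(5,5) = 21·1·1 = 21
Total favorable: 21
Total paths: 4^7 = 16384
P = 21/16384 = 21/16384

Answer: 21/16384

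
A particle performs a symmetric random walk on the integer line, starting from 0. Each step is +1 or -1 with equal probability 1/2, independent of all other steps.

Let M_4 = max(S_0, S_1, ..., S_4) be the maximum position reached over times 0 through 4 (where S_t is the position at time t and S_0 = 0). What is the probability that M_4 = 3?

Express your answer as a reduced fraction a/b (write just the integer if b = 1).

Let M_4 = max(S_0,...,S_4). Use the reflection principle: for j ≥ 1, #{paths with M_4 ≥ j} = #{S_4 ≥ j} + #{S_4 ≥ j+1}.
By reflection, #{M_4 ≥ 3} = #{S_4 ≥ 3} + #{S_4 ≥ 4} = 1 + 1 = 2.
#{M_4 ≥ 4} = #{S_4 ≥ 4} + #{S_4 ≥ 5} = 1 + 0 = 1.
#{M_4 = 3} = 2 - 1 = 1.
P(M_4 = 3) = 1/16 = 1/16

Answer: 1/16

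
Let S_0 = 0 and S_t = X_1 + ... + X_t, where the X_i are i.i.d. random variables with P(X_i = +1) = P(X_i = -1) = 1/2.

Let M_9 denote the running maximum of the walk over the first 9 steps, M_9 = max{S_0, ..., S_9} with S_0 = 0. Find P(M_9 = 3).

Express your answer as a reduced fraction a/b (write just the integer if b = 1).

Let M_9 = max(S_0,...,S_9). Use the reflection principle: for j ≥ 1, #{paths with M_9 ≥ j} = #{S_9 ≥ j} + #{S_9 ≥ j+1}.
By reflection, #{M_9 ≥ 3} = #{S_9 ≥ 3} + #{S_9 ≥ 4} = 130 + 46 = 176.
#{M_9 ≥ 4} = #{S_9 ≥ 4} + #{S_9 ≥ 5} = 46 + 46 = 92.
#{M_9 = 3} = 176 - 92 = 84.
P(M_9 = 3) = 84/512 = 21/128

Answer: 21/128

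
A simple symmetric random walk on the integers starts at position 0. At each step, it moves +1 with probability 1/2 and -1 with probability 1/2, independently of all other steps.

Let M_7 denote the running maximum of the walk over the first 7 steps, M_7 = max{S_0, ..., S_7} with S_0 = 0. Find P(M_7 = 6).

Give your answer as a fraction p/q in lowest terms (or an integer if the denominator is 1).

Answer: 1/128

Derivation:
Let M_7 = max(S_0,...,S_7). Use the reflection principle: for j ≥ 1, #{paths with M_7 ≥ j} = #{S_7 ≥ j} + #{S_7 ≥ j+1}.
By reflection, #{M_7 ≥ 6} = #{S_7 ≥ 6} + #{S_7 ≥ 7} = 1 + 1 = 2.
#{M_7 ≥ 7} = #{S_7 ≥ 7} + #{S_7 ≥ 8} = 1 + 0 = 1.
#{M_7 = 6} = 2 - 1 = 1.
P(M_7 = 6) = 1/128 = 1/128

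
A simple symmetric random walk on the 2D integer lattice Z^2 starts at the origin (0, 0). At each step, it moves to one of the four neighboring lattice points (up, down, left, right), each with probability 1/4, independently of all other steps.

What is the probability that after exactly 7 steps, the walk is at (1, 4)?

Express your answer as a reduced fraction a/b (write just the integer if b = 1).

Let h be the number of horizontal steps (so 7-h are vertical). To end at (1,4) need (h+1)/2 right-steps and ((7-h)+4)/2 up-steps.
Sum over h with 1 ≤ h ≤ 3, h ≡ 1 (mod 2), 7-h ≡ 0 (mod 2):
h=1: C(7,1)·C(1,1)·C(6,5) = 7·1·6 = 42
h=3: C(7,3)·C(3,2)·C(4,4) = 35·3·1 = 105
Total favorable: 147
Total paths: 4^7 = 16384
P = 147/16384 = 147/16384

Answer: 147/16384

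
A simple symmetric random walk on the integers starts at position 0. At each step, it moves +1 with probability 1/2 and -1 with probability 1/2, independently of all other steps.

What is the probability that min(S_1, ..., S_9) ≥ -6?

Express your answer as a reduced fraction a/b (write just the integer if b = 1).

Answer: 501/512

Derivation:
Let f(t,s) = #length-t paths at position s with S_1..S_t all ≥ -6.
f(t,s) = f(t-1,s-1) + f(t-1,s+1) for s ≥ -6; f(t,s) = 0 for s < -6.
t=0: f(0,0)=1
t=1: f(1,-1)=1 f(1,1)=1
t=2: f(2,-2)=1 f(2,0)=2 f(2,2)=1
t=3: f(3,-3)=1 f(3,-1)=3 f(3,1)=3 f(3,3)=1
t=4: f(4,-4)=1 f(4,-2)=4 f(4,0)=6 f(4,2)=4 f(4,4)=1
t=5: f(5,-5)=1 f(5,-3)=5 f(5,-1)=10 f(5,1)=10 f(5,3)=5 f(5,5)=1
t=6: f(6,-6)=1 f(6,-4)=6 f(6,-2)=15 f(6,0)=20 f(6,2)=15 f(6,4)=6 f(6,6)=1
t=7: f(7,-5)=7 f(7,-3)=21 f(7,-1)=35 f(7,1)=35 f(7,3)=21 f(7,5)=7 f(7,7)=1
t=8: f(8,-6)=7 f(8,-4)=28 f(8,-2)=56 f(8,0)=70 f(8,2)=56 f(8,4)=28 f(8,6)=8 f(8,8)=1
t=9: f(9,-5)=35 f(9,-3)=84 f(9,-1)=126 f(9,1)=126 f(9,3)=84 f(9,5)=36 f(9,7)=9 f(9,9)=1
Σ_s f(9,s) = 501
P = 501/512 = 501/512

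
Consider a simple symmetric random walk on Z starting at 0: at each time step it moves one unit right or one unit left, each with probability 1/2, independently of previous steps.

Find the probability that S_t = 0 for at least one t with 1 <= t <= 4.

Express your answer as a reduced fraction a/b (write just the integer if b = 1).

Count via complement. Let g(t,s) = #length-t paths at position s with S_1..S_t all ≠ 0.
g(t,s) = g(t-1,s-1) + g(t-1,s+1) for s ≠ 0; g(t,0) = 0.
t=0: g(0,0)=1
t=1: g(1,-1)=1 g(1,1)=1
t=2: g(2,-2)=1 g(2,2)=1
t=3: g(3,-3)=1 g(3,-1)=1 g(3,1)=1 g(3,3)=1
t=4: g(4,-4)=1 g(4,-2)=2 g(4,2)=2 g(4,4)=1
Paths never hitting 0: Σ_s g(4,s) = 6
Paths hitting 0: 2^4 - 6 = 10
P = 10/16 = 5/8

Answer: 5/8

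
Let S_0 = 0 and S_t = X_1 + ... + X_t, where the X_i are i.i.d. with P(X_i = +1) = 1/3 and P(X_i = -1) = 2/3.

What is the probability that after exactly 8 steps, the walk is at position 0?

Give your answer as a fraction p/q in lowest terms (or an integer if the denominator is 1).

To be at 0 after 8 steps: need exactly 4 steps of +1 and 4 of -1.
Number of such sequences: C(8,4) = 70
Each has probability (1/3)^4 · (2/3)^4 = 16/6561
P = 70 · 16/6561 = 1120/6561

Answer: 1120/6561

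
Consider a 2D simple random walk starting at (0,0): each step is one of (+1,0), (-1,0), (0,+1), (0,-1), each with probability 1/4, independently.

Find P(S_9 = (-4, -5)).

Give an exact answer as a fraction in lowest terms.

Let h be the number of horizontal steps (so 9-h are vertical). To end at (-4,-5) need (h-4)/2 right-steps and ((9-h)-5)/2 up-steps.
Sum over h with 4 ≤ h ≤ 4, h ≡ 0 (mod 2), 9-h ≡ 1 (mod 2):
h=4: C(9,4)·C(4,0)·C(5,0) = 126·1·1 = 126
Total favorable: 126
Total paths: 4^9 = 262144
P = 126/262144 = 63/131072

Answer: 63/131072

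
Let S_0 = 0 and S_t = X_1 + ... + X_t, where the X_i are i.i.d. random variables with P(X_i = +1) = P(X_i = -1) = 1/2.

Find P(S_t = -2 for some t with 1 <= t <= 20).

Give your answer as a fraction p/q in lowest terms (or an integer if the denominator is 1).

Count via complement. Let g(t,s) = #length-t paths at position s with S_1..S_t all ≠ -2.
g(t,s) = g(t-1,s-1) + g(t-1,s+1) for s ≠ -2; g(t,-2) = 0.
t=0: g(0,0)=1
t=1: g(1,-1)=1 g(1,1)=1
t=2: g(2,0)=2 g(2,2)=1
t=3: g(3,-1)=2 g(3,1)=3 g(3,3)=1
t=4: g(4,0)=5 g(4,2)=4 g(4,4)=1
t=5: g(5,-1)=5 g(5,1)=9 g(5,3)=5 g(5,5)=1
t=6: g(6,0)=14 g(6,2)=14 g(6,4)=6 g(6,6)=1
t=7: g(7,-1)=14 g(7,1)=28 g(7,3)=20 g(7,5)=7 g(7,7)=1
t=8: g(8,0)=42 g(8,2)=48 g(8,4)=27 g(8,6)=8 g(8,8)=1
t=9: g(9,-1)=42 g(9,1)=90 g(9,3)=75 g(9,5)=35 g(9,7)=9 g(9,9)=1
t=10: g(10,0)=132 g(10,2)=165 g(10,4)=110 g(10,6)=44 g(10,8)=10 g(10,10)=1
t=11: g(11,-1)=132 g(11,1)=297 g(11,3)=275 g(11,5)=154 g(11,7)=54 g(11,9)=11 g(11,11)=1
t=12: g(12,0)=429 g(12,2)=572 g(12,4)=429 g(12,6)=208 g(12,8)=65 g(12,10)=12 g(12,12)=1
t=13: g(13,-1)=429 g(13,1)=1001 g(13,3)=1001 g(13,5)=637 g(13,7)=273 g(13,9)=77 g(13,11)=13 g(13,13)=1
t=14: g(14,0)=1430 g(14,2)=2002 g(14,4)=1638 g(14,6)=910 g(14,8)=350 g(14,10)=90 g(14,12)=14 g(14,14)=1
t=15: g(15,-1)=1430 g(15,1)=3432 g(15,3)=3640 g(15,5)=2548 g(15,7)=1260 g(15,9)=440 g(15,11)=104 g(15,13)=15 g(15,15)=1
t=16: g(16,0)=4862 g(16,2)=7072 g(16,4)=6188 g(16,6)=3808 g(16,8)=1700 g(16,10)=544 g(16,12)=119 g(16,14)=16 g(16,16)=1
t=17: g(17,-1)=4862 g(17,1)=11934 g(17,3)=13260 g(17,5)=9996 g(17,7)=5508 g(17,9)=2244 g(17,11)=663 g(17,13)=135 g(17,15)=17 g(17,17)=1
t=18: g(18,0)=16796 g(18,2)=25194 g(18,4)=23256 g(18,6)=15504 g(18,8)=7752 g(18,10)=2907 g(18,12)=798 g(18,14)=152 g(18,16)=18 g(18,18)=1
t=19: g(19,-1)=16796 g(19,1)=41990 g(19,3)=48450 g(19,5)=38760 g(19,7)=23256 g(19,9)=10659 g(19,11)=3705 g(19,13)=950 g(19,15)=170 g(19,17)=19 g(19,19)=1
t=20: g(20,0)=58786 g(20,2)=90440 g(20,4)=87210 g(20,6)=62016 g(20,8)=33915 g(20,10)=14364 g(20,12)=4655 g(20,14)=1120 g(20,16)=189 g(20,18)=20 g(20,20)=1
Paths never hitting -2: Σ_s g(20,s) = 352716
Paths hitting -2: 2^20 - 352716 = 695860
P = 695860/1048576 = 173965/262144

Answer: 173965/262144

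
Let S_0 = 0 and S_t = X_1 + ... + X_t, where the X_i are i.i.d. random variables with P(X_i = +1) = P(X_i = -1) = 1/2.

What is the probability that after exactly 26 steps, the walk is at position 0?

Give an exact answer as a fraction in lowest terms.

To return to 0 after 26 steps: need exactly 13 steps of +1 and 13 of -1.
Favorable paths: C(26,13) = 10400600
Total paths: 2^26 = 67108864
P = 10400600/67108864 = 1300075/8388608

Answer: 1300075/8388608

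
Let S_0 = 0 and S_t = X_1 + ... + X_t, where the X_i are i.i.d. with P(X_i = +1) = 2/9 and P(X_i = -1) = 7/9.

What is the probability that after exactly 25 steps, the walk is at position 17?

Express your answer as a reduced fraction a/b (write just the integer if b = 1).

Answer: 63696063692800/717897987691852588770249

Derivation:
To reach position 17 after 25 steps: need 21 steps of +1 and 4 steps of -1.
Number of such sequences: C(25,21) = 12650
Each has probability (2/9)^21 · (7/9)^4 = 5035261952/717897987691852588770249
P = 12650 · 5035261952/717897987691852588770249 = 63696063692800/717897987691852588770249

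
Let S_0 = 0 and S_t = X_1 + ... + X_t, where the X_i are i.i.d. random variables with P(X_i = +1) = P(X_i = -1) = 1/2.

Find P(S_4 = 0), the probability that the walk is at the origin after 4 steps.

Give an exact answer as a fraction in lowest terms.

To return to 0 after 4 steps: need exactly 2 steps of +1 and 2 of -1.
Favorable paths: C(4,2) = 6
Total paths: 2^4 = 16
P = 6/16 = 3/8

Answer: 3/8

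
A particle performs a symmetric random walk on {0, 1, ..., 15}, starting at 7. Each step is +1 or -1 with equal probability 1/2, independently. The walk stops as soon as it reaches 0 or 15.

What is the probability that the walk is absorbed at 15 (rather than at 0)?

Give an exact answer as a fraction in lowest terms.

Answer: 7/15

Derivation:
Symmetric walk (p = 1/2): the harmonic-function argument gives P(hit 15 before 0 | start at 7) = a/N.
P = 7/15 = 7/15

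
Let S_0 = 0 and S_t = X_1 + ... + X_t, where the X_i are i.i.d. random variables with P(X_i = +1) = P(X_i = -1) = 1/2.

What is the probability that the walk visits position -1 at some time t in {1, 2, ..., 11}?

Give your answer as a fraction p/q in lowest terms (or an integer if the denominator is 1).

Answer: 793/1024

Derivation:
Count via complement. Let g(t,s) = #length-t paths at position s with S_1..S_t all ≠ -1.
g(t,s) = g(t-1,s-1) + g(t-1,s+1) for s ≠ -1; g(t,-1) = 0.
t=0: g(0,0)=1
t=1: g(1,1)=1
t=2: g(2,0)=1 g(2,2)=1
t=3: g(3,1)=2 g(3,3)=1
t=4: g(4,0)=2 g(4,2)=3 g(4,4)=1
t=5: g(5,1)=5 g(5,3)=4 g(5,5)=1
t=6: g(6,0)=5 g(6,2)=9 g(6,4)=5 g(6,6)=1
t=7: g(7,1)=14 g(7,3)=14 g(7,5)=6 g(7,7)=1
t=8: g(8,0)=14 g(8,2)=28 g(8,4)=20 g(8,6)=7 g(8,8)=1
t=9: g(9,1)=42 g(9,3)=48 g(9,5)=27 g(9,7)=8 g(9,9)=1
t=10: g(10,0)=42 g(10,2)=90 g(10,4)=75 g(10,6)=35 g(10,8)=9 g(10,10)=1
t=11: g(11,1)=132 g(11,3)=165 g(11,5)=110 g(11,7)=44 g(11,9)=10 g(11,11)=1
Paths never hitting -1: Σ_s g(11,s) = 462
Paths hitting -1: 2^11 - 462 = 1586
P = 1586/2048 = 793/1024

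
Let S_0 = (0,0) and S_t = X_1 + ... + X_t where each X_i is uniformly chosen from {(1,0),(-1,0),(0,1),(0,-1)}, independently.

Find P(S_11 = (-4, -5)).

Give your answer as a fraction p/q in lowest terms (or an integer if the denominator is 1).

Let h be the number of horizontal steps (so 11-h are vertical). To end at (-4,-5) need (h-4)/2 right-steps and ((11-h)-5)/2 up-steps.
Sum over h with 4 ≤ h ≤ 6, h ≡ 0 (mod 2), 11-h ≡ 1 (mod 2):
h=4: C(11,4)·C(4,0)·C(7,1) = 330·1·7 = 2310
h=6: C(11,6)·C(6,1)·C(5,0) = 462·6·1 = 2772
Total favorable: 5082
Total paths: 4^11 = 4194304
P = 5082/4194304 = 2541/2097152

Answer: 2541/2097152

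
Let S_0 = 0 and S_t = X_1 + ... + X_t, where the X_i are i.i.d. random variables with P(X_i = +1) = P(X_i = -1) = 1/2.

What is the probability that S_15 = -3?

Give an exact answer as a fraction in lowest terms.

Answer: 5005/32768

Derivation:
To reach position -3 after 15 steps: need 6 steps of +1 and 9 of -1.
Favorable paths: C(15,6) = 5005
Total paths: 2^15 = 32768
P = 5005/32768 = 5005/32768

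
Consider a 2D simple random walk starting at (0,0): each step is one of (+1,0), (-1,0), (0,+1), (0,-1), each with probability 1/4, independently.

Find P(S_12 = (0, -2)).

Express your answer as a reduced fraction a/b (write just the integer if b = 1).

Answer: 9801/262144

Derivation:
Let h be the number of horizontal steps (so 12-h are vertical). To end at (0,-2) need (h+0)/2 right-steps and ((12-h)-2)/2 up-steps.
Sum over h with 0 ≤ h ≤ 10, h ≡ 0 (mod 2), 12-h ≡ 0 (mod 2):
h=0: C(12,0)·C(0,0)·C(12,5) = 1·1·792 = 792
h=2: C(12,2)·C(2,1)·C(10,4) = 66·2·210 = 27720
h=4: C(12,4)·C(4,2)·C(8,3) = 495·6·56 = 166320
h=6: C(12,6)·C(6,3)·C(6,2) = 924·20·15 = 277200
h=8: C(12,8)·C(8,4)·C(4,1) = 495·70·4 = 138600
h=10: C(12,10)·C(10,5)·C(2,0) = 66·252·1 = 16632
Total favorable: 627264
Total paths: 4^12 = 16777216
P = 627264/16777216 = 9801/262144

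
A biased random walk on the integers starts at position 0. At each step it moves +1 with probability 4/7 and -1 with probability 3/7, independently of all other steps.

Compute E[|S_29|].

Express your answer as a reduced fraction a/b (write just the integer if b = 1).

Answer: 2539136936655332571317861/459986536544739960976801

Derivation:
S_29 takes values m ≡ 1 (mod 2) with |m| ≤ 29; P(S_29=m) = C(29,(29+m)/2) · (4/7)^((29+m)/2) · (3/7)^((29-m)/2).
Distribution: P(S=-29)=68630377364883/3219905755813179726837607, P(S=-27)=2653707924775476/3219905755813179726837607, P(S=-25)=7076554466067936/459986536544739960976801, P(S=-23)=84918653592815232/459986536544739960976801, P(S=-21)=735961664471065344/459986536544739960976801, P(S=-19)=4906411096473768960/459986536544739960976801, P(S=-17)=26167525847860101120/459986536544739960976801, P(S=-15)=802470792667709767680/3219905755813179726837607, P(S=-13)=2942392906448269148160/3219905755813179726837607, P(S=-11)=1307730180643675176960/459986536544739960976801, P(S=-9)=3487280481716467138560/459986536544739960976801, P(S=-7)=8031312624559136440320/459986536544739960976801, P(S=-5)=16062625249118272880640/459986536544739960976801, P(S=-3)=28006628639488270663680/459986536544739960976801, P(S=-1)=298737372154541553745920/3219905755813179726837607, P(S=1)=398316496206055404994560/3219905755813179726837607, P(S=3)=66386082701009234165760/459986536544739960976801, P(S=5)=67687770597107454443520/459986536544739960976801, P(S=7)=60166907197428848394240/459986536544739960976801, P(S=9)=46444630117313497006080/459986536544739960976801, P(S=11)=30963086744875664670720/459986536544739960976801, P(S=13)=123852346979502658682880/3219905755813179726837607, P(S=15)=60049622777940682997760/3219905755813179726837607, P(S=17)=3481137552344387420160/459986536544739960976801, P(S=19)=1160379184114795806720/459986536544739960976801, P(S=21)=309434449097278881792/459986536544739960976801, P(S=23)=63473733148159770624/459986536544739960976801, P(S=25)=9403516021949595648/459986536544739960976801, P(S=27)=6269010681299730432/3219905755813179726837607, P(S=29)=288230376151711744/3219905755813179726837607
E[|S_29|] = Σ_m |m|·P(S_29=m) = 2539136936655332571317861/459986536544739960976801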